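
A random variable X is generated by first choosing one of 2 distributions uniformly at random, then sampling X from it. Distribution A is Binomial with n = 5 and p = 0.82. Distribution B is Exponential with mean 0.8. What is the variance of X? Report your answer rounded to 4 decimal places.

Per component, A: μ=4.1, E[X²]=17.548; B: μ=0.8, E[X²]=1.28.
E[X] = 0.5·4.1 + 0.5·0.8 = 2.45.
E[X²] = 0.5·17.548 + 0.5·1.28 = 9.414.
Var(X) = E[X²] − (E[X])² = 9.414 − 6.0025 = 3.4115.

3.4115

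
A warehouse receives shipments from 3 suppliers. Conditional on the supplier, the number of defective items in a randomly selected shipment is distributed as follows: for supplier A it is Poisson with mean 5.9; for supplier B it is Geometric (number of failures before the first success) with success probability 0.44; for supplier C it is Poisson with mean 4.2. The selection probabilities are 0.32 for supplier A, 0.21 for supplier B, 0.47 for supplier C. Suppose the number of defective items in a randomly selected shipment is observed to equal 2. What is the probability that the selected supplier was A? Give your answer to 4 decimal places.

Likelihoods P(X=2 | ·): A: 0.04768; B: 0.137984; C: 0.132261.
Posterior ∝ prior × likelihood. Numerator for A: 0.32·0.04768 = 0.0152576.
Normalizing constant: 0.32·0.04768 + 0.21·0.137984 + 0.47·0.132261 = 0.106397.
P(A | observation) = 0.0152576 / 0.106397 = 0.143403.

0.1434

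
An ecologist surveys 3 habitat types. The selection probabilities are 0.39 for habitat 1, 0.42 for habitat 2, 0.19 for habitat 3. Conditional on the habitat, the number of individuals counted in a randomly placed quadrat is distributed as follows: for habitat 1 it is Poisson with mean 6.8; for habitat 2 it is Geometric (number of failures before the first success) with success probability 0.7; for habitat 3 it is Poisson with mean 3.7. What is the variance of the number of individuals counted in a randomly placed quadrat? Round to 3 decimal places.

11.828

Per component, 1: μ=6.8, E[X²]=53.04; 2: μ=0.428571, E[X²]=0.795918; 3: μ=3.7, E[X²]=17.39.
E[X] = 0.39·6.8 + 0.42·0.428571 + 0.19·3.7 = 3.535.
E[X²] = 0.39·53.04 + 0.42·0.795918 + 0.19·17.39 = 24.324.
Var(X) = E[X²] − (E[X])² = 24.324 − 12.4962 = 11.8278.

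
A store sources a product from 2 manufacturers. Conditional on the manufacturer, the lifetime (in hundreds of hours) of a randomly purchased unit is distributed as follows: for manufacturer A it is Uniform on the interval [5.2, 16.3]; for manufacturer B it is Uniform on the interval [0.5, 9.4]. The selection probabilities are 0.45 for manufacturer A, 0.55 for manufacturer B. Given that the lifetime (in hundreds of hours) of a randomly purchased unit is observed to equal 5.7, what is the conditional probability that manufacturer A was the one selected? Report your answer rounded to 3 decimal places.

Likelihoods f(5.7 | ·): A: 0.0900901; B: 0.11236.
Posterior ∝ prior × likelihood. Numerator for A: 0.45·0.0900901 = 0.0405405.
Normalizing constant: 0.45·0.0900901 + 0.55·0.11236 = 0.102338.
P(A | observation) = 0.0405405 / 0.102338 = 0.396142.

0.396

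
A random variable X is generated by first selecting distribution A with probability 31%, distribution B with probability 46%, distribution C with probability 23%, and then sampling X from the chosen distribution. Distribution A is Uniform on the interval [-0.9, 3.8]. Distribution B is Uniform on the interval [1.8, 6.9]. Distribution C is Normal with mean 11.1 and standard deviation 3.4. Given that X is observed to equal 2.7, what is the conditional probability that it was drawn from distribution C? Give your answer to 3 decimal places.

Likelihoods f(2.7 | ·): A: 0.212766; B: 0.196078; C: 0.00554634.
Posterior ∝ prior × likelihood. Numerator for C: 0.23·0.00554634 = 0.00127566.
Normalizing constant: 0.31·0.212766 + 0.46·0.196078 + 0.23·0.00554634 = 0.157429.
P(C | observation) = 0.00127566 / 0.157429 = 0.00810306.

0.008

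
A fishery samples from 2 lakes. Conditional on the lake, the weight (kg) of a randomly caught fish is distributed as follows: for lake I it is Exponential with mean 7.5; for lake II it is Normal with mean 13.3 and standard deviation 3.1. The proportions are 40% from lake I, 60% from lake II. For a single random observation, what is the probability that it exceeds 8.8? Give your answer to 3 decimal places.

Conditional on each lake, P(X > 8.8): I: 0.309334; II: 0.926695.
By total probability, P(X > 8.8) = 0.4·0.309334 + 0.6·0.926695 = 0.679751.

0.680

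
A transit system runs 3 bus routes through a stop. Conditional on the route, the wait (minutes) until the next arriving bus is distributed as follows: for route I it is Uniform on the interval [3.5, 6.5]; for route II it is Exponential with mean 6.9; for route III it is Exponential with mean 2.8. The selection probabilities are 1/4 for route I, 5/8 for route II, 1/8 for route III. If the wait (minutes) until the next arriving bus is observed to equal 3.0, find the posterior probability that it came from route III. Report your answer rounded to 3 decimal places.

0.207

Likelihoods f(3.0 | ·): I: 0; II: 0.0938269; III: 0.122328.
Posterior ∝ prior × likelihood. Numerator for III: 0.125·0.122328 = 0.015291.
Normalizing constant: 0.25·0 + 0.625·0.0938269 + 0.125·0.122328 = 0.0739328.
P(III | observation) = 0.015291 / 0.0739328 = 0.206823.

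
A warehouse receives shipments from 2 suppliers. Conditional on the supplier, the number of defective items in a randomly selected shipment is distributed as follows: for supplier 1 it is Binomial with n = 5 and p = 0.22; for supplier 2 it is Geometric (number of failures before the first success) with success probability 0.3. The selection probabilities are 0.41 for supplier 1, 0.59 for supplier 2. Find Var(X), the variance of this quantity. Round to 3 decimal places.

5.309

Per component, 1: μ=1.1, E[X²]=2.068; 2: μ=2.33333, E[X²]=13.2222.
E[X] = 0.41·1.1 + 0.59·2.33333 = 1.82767.
E[X²] = 0.41·2.068 + 0.59·13.2222 = 8.64899.
Var(X) = E[X²] − (E[X])² = 8.64899 − 3.34037 = 5.30863.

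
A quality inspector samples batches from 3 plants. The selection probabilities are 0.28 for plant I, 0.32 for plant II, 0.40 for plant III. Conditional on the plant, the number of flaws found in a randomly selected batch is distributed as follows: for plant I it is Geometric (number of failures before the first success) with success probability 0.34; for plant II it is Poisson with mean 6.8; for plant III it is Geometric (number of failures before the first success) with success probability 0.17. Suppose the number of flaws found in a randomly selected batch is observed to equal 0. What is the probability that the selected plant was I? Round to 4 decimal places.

Likelihoods P(X=0 | ·): I: 0.34; II: 0.00111378; III: 0.17.
Posterior ∝ prior × likelihood. Numerator for I: 0.28·0.34 = 0.0952.
Normalizing constant: 0.28·0.34 + 0.32·0.00111378 + 0.4·0.17 = 0.163556.
P(I | observation) = 0.0952 / 0.163556 = 0.582062.

0.5821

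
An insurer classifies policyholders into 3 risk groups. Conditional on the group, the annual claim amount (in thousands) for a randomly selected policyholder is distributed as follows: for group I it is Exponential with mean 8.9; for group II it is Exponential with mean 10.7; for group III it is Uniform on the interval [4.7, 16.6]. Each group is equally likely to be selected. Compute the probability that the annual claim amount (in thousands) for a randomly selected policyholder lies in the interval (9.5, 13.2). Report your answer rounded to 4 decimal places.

Conditional on each group, P(9.5 < X < 13.2): I: 0.116973; II: 0.12031; III: 0.310924.
By total probability, P(9.5 < X < 13.2) = 0.333333·0.116973 + 0.333333·0.12031 + 0.333333·0.310924 = 0.182736.

0.1827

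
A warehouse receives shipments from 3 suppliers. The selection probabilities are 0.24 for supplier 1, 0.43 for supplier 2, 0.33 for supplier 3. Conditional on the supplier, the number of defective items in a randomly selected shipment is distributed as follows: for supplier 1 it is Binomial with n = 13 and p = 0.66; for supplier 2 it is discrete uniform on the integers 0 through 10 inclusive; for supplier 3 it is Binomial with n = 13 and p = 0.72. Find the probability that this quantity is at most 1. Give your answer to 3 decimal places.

0.078

Conditional on each supplier, P(X ≤ 1): 1: 2.12869e-05; 2: 0.181818; 3: 2.23858e-06.
By total probability, P(X ≤ 1) = 0.24·2.12869e-05 + 0.43·0.181818 + 0.33·2.23858e-06 = 0.0781877.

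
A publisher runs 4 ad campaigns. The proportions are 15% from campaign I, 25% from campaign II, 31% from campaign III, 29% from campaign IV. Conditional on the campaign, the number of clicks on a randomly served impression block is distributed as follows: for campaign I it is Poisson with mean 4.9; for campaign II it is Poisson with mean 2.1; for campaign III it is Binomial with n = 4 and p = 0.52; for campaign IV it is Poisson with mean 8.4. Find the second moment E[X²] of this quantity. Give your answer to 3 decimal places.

30.513

For each component E[X²] = Var + (mean)², giving I: 28.91; II: 6.51; III: 5.3248; IV: 78.96.
Overall E[X²] = 0.15·28.91 + 0.25·6.51 + 0.31·5.3248 + 0.29·78.96 = 30.5131.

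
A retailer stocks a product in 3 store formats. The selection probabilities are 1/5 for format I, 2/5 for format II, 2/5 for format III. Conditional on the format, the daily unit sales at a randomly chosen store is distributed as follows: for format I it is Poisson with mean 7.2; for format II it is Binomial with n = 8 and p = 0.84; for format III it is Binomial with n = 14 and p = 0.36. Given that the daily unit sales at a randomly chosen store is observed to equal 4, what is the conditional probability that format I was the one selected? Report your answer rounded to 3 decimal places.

Likelihoods P(X=4 | ·): I: 0.0835985; II: 0.0228399; III: 0.19384.
Posterior ∝ prior × likelihood. Numerator for I: 0.2·0.0835985 = 0.0167197.
Normalizing constant: 0.2·0.0835985 + 0.4·0.0228399 + 0.4·0.19384 = 0.103392.
P(I | observation) = 0.0167197 / 0.103392 = 0.161712.

0.162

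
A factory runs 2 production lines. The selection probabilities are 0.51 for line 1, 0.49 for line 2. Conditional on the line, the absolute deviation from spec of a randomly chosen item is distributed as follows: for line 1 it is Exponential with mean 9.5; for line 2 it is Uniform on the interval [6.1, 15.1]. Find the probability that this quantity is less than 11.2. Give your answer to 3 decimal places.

Conditional on each line, P(X < 11.2): 1: 0.692398; 2: 0.566667.
By total probability, P(X < 11.2) = 0.51·0.692398 + 0.49·0.566667 = 0.630789.

0.631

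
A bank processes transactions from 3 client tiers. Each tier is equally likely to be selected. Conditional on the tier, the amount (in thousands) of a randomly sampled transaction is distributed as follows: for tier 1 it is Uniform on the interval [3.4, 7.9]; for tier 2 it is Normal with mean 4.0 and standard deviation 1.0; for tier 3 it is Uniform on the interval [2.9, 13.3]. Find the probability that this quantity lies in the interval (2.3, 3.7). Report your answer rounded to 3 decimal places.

0.160

Conditional on each tier, P(2.3 < X < 3.7): 1: 0.0666667; 2: 0.337523; 3: 0.0769231.
By total probability, P(2.3 < X < 3.7) = 0.333333·0.0666667 + 0.333333·0.337523 + 0.333333·0.0769231 = 0.160371.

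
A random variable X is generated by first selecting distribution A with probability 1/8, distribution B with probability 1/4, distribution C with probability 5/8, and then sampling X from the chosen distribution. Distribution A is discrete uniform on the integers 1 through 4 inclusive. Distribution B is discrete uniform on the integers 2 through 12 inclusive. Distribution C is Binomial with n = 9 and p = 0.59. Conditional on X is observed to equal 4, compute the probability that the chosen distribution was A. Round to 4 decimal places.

Likelihoods P(X=4 | ·): A: 0.25; B: 0.0909091; C: 0.176888.
Posterior ∝ prior × likelihood. Numerator for A: 0.125·0.25 = 0.03125.
Normalizing constant: 0.125·0.25 + 0.25·0.0909091 + 0.625·0.176888 = 0.164532.
P(A | observation) = 0.03125 / 0.164532 = 0.189932.

0.1899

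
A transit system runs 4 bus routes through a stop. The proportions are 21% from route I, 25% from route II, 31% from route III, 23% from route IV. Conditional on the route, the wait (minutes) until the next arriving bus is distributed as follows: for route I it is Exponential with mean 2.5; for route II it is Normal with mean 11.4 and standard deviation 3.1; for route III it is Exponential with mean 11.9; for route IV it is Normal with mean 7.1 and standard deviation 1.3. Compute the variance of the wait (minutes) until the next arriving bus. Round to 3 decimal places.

Per component, I: μ=2.5, E[X²]=12.5; II: μ=11.4, E[X²]=139.57; III: μ=11.9, E[X²]=283.22; IV: μ=7.1, E[X²]=52.1.
E[X] = 0.21·2.5 + 0.25·11.4 + 0.31·11.9 + 0.23·7.1 = 8.697.
E[X²] = 0.21·12.5 + 0.25·139.57 + 0.31·283.22 + 0.23·52.1 = 137.299.
Var(X) = E[X²] − (E[X])² = 137.299 − 75.6378 = 61.6609.

61.661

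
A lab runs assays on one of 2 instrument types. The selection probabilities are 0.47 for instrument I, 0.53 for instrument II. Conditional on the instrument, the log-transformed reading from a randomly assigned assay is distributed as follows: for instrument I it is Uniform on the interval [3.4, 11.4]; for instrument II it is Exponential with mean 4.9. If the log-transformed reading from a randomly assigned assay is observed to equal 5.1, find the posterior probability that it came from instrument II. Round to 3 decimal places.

Likelihoods f(5.1 | ·): I: 0.125; II: 0.0720747.
Posterior ∝ prior × likelihood. Numerator for II: 0.53·0.0720747 = 0.0381996.
Normalizing constant: 0.47·0.125 + 0.53·0.0720747 = 0.0969496.
P(II | observation) = 0.0381996 / 0.0969496 = 0.394015.

0.394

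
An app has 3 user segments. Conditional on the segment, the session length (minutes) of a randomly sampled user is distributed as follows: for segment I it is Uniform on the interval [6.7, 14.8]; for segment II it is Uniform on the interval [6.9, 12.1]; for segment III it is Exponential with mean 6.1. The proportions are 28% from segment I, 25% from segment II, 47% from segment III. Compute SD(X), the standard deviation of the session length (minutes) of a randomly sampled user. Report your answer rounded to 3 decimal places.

Per component, I: μ=10.75, E[X²]=121.03; II: μ=9.5, E[X²]=92.5033; III: μ=6.1, E[X²]=74.42.
E[X] = 0.28·10.75 + 0.25·9.5 + 0.47·6.1 = 8.252.
E[X²] = 0.28·121.03 + 0.25·92.5033 + 0.47·74.42 = 91.9916.
Var(X) = E[X²] − (E[X])² = 91.9916 − 68.0955 = 23.8961.
SD(X) = √23.8961 = 4.88837.

4.888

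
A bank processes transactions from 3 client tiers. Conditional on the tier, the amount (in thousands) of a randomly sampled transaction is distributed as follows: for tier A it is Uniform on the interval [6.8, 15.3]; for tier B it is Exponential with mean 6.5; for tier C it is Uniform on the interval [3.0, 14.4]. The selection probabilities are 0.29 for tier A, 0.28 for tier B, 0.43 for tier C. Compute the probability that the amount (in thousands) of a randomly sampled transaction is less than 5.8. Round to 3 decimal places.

0.271

Conditional on each tier, P(X < 5.8): A: 0; B: 0.590291; C: 0.245614.
By total probability, P(X < 5.8) = 0.29·0 + 0.28·0.590291 + 0.43·0.245614 = 0.270895.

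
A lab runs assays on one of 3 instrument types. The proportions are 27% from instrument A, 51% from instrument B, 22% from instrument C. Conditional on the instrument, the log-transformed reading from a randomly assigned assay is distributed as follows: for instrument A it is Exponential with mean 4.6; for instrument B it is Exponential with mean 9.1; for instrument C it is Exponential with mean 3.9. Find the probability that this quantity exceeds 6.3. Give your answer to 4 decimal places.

0.3676

Conditional on each instrument, P(X > 6.3): A: 0.254217; B: 0.50042; C: 0.198814.
By total probability, P(X > 6.3) = 0.27·0.254217 + 0.51·0.50042 + 0.22·0.198814 = 0.367592.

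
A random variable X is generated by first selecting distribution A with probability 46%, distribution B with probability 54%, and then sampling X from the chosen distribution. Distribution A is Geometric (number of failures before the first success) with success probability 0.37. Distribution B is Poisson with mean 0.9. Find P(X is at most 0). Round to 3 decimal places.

Conditional on each component, P(X ≤ 0): A: 0.37; B: 0.40657.
By total probability, P(X ≤ 0) = 0.46·0.37 + 0.54·0.40657 = 0.389748.

0.390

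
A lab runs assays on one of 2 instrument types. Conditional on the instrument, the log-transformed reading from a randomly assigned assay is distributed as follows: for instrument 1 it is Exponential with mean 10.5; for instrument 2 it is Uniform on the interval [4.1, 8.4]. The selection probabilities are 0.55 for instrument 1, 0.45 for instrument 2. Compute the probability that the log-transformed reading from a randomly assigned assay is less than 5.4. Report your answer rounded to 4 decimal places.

0.3572

Conditional on each instrument, P(X < 5.4): 1: 0.402072; 2: 0.302326.
By total probability, P(X < 5.4) = 0.55·0.402072 + 0.45·0.302326 = 0.357186.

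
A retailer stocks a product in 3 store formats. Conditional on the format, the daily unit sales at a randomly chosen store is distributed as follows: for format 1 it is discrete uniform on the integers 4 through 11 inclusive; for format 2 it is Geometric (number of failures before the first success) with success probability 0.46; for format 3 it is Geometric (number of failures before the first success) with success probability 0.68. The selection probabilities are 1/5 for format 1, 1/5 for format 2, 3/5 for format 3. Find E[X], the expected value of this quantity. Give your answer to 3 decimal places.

Component means — 1: 7.5; 2: 1.17391; 3: 0.470588.
E[X] = 0.2·7.5 + 0.2·1.17391 + 0.6·0.470588 = 2.01714.

2.017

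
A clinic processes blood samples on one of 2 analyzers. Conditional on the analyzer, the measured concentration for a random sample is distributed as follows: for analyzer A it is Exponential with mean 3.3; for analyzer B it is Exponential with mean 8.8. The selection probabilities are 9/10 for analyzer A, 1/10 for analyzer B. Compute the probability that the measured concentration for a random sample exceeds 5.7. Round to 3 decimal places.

Conditional on each analyzer, P(X > 5.7): A: 0.177769; B: 0.523234.
By total probability, P(X > 5.7) = 0.9·0.177769 + 0.1·0.523234 = 0.212315.

0.212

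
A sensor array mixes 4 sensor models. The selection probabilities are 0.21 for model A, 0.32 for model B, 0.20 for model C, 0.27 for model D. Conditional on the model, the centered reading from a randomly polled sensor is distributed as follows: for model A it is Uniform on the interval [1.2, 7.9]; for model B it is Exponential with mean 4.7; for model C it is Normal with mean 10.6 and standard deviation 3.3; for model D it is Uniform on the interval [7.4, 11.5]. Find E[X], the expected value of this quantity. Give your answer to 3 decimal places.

Component means — A: 4.55; B: 4.7; C: 10.6; D: 9.45.
E[X] = 0.21·4.55 + 0.32·4.7 + 0.2·10.6 + 0.27·9.45 = 7.131.

7.131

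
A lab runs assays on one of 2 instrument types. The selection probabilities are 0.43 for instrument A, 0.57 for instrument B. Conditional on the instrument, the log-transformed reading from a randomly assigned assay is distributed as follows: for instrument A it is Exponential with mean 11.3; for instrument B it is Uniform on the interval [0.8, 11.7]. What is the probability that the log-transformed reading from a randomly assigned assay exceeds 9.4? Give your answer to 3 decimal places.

Conditional on each instrument, P(X > 9.4): A: 0.43524; B: 0.211009.
By total probability, P(X > 9.4) = 0.43·0.43524 + 0.57·0.211009 = 0.307428.

0.307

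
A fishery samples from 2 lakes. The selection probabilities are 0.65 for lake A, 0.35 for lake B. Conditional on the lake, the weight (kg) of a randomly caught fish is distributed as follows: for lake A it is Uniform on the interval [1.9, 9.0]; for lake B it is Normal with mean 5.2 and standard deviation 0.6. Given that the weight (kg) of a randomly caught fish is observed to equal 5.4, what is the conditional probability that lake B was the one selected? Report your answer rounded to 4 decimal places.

Likelihoods f(5.4 | ·): A: 0.140845; B: 0.628972.
Posterior ∝ prior × likelihood. Numerator for B: 0.35·0.628972 = 0.22014.
Normalizing constant: 0.65·0.140845 + 0.35·0.628972 = 0.31169.
P(B | observation) = 0.22014 / 0.31169 = 0.70628.

0.7063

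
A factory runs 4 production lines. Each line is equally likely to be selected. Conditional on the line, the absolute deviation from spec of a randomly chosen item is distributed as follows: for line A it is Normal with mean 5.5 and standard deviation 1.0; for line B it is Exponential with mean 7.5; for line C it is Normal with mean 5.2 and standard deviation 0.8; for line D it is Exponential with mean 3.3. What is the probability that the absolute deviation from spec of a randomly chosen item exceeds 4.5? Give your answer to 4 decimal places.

0.6138

Conditional on each line, P(X > 4.5): A: 0.841345; B: 0.548812; C: 0.809213; D: 0.255729.
By total probability, P(X > 4.5) = 0.25·0.841345 + 0.25·0.548812 + 0.25·0.809213 + 0.25·0.255729 = 0.613775.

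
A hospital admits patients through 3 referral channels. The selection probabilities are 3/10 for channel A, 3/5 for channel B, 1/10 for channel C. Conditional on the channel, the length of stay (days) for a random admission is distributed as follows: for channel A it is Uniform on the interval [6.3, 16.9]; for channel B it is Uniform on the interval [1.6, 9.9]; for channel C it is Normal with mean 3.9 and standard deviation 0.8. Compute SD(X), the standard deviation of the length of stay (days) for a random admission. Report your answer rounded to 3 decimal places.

Per component, A: μ=11.6, E[X²]=143.923; B: μ=5.75, E[X²]=38.8033; C: μ=3.9, E[X²]=15.85.
E[X] = 0.3·11.6 + 0.6·5.75 + 0.1·3.9 = 7.32.
E[X²] = 0.3·143.923 + 0.6·38.8033 + 0.1·15.85 = 68.044.
Var(X) = E[X²] − (E[X])² = 68.044 − 53.5824 = 14.4616.
SD(X) = √14.4616 = 3.80284.

3.803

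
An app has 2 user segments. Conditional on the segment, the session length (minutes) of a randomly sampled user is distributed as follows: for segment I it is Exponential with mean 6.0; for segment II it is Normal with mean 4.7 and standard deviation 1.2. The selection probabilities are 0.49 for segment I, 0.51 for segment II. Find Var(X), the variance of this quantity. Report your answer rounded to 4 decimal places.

18.7967

Per component, I: μ=6, E[X²]=72; II: μ=4.7, E[X²]=23.53.
E[X] = 0.49·6 + 0.51·4.7 = 5.337.
E[X²] = 0.49·72 + 0.51·23.53 = 47.2803.
Var(X) = E[X²] − (E[X])² = 47.2803 − 28.4836 = 18.7967.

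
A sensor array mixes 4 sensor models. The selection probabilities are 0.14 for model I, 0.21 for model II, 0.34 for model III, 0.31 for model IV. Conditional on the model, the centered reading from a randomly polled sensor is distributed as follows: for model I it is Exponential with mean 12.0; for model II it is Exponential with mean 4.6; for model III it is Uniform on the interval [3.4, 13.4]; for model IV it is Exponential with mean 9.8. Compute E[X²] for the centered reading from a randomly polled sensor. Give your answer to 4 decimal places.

135.5757

For each component E[X²] = Var + (mean)², giving I: 288; II: 42.32; III: 78.8933; IV: 192.08.
Overall E[X²] = 0.14·288 + 0.21·42.32 + 0.34·78.8933 + 0.31·192.08 = 135.576.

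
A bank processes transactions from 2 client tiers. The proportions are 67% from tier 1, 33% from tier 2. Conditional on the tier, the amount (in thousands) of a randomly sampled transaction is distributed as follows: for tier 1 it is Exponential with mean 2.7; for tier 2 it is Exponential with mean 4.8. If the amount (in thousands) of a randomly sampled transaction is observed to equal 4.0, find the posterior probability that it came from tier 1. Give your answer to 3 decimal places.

0.654

Likelihoods f(4.0 | ·): 1: 0.0841854; 2: 0.0905413.
Posterior ∝ prior × likelihood. Numerator for 1: 0.67·0.0841854 = 0.0564042.
Normalizing constant: 0.67·0.0841854 + 0.33·0.0905413 = 0.0862829.
P(1 | observation) = 0.0564042 / 0.0862829 = 0.653713.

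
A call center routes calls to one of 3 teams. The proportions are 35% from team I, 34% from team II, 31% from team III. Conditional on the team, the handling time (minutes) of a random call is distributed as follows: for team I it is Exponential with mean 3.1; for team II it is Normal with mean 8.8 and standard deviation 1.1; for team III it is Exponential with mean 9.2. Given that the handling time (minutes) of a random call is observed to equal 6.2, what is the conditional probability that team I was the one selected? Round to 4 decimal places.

0.3820

Likelihoods f(6.2 | ·): I: 0.0436565; II: 0.0222006; III: 0.0554033.
Posterior ∝ prior × likelihood. Numerator for I: 0.35·0.0436565 = 0.0152798.
Normalizing constant: 0.35·0.0436565 + 0.34·0.0222006 + 0.31·0.0554033 = 0.040003.
P(I | observation) = 0.0152798 / 0.040003 = 0.381966.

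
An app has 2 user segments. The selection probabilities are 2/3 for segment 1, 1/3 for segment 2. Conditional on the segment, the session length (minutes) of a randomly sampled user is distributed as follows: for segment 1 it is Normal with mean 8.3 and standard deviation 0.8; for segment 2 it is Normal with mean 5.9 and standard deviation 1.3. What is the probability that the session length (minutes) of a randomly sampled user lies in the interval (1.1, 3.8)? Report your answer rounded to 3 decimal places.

Conditional on each segment, P(1.1 < X < 3.8): 1: 9.2754e-09; 2: 0.0530026.
By total probability, P(1.1 < X < 3.8) = 0.666667·9.2754e-09 + 0.333333·0.0530026 = 0.0176675.

0.018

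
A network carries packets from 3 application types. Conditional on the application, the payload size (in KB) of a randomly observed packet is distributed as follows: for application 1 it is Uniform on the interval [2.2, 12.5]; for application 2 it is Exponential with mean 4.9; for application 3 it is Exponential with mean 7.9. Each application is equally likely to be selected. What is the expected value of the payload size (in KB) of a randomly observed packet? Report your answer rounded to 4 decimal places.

6.7167

Component means — 1: 7.35; 2: 4.9; 3: 7.9.
E[X] = 0.333333·7.35 + 0.333333·4.9 + 0.333333·7.9 = 6.71667.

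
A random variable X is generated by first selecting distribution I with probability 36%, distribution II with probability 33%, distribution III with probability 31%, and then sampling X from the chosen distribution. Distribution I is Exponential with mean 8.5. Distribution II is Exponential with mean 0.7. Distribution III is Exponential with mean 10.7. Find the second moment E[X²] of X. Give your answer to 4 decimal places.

For each component E[X²] = Var + (mean)², giving I: 144.5; II: 0.98; III: 228.98.
Overall E[X²] = 0.36·144.5 + 0.33·0.98 + 0.31·228.98 = 123.327.

123.3272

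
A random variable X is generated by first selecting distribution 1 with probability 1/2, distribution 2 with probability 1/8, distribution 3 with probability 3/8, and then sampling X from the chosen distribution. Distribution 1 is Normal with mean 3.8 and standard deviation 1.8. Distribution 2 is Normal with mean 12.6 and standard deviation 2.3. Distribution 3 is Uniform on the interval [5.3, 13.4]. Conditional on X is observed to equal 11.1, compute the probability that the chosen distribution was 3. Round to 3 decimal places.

Likelihoods f(11.1 | ·): 1: 5.94431e-05; 2: 0.140224; 3: 0.123457.
Posterior ∝ prior × likelihood. Numerator for 3: 0.375·0.123457 = 0.0462963.
Normalizing constant: 0.5·5.94431e-05 + 0.125·0.140224 + 0.375·0.123457 = 0.063854.
P(3 | observation) = 0.0462963 / 0.063854 = 0.725033.

0.725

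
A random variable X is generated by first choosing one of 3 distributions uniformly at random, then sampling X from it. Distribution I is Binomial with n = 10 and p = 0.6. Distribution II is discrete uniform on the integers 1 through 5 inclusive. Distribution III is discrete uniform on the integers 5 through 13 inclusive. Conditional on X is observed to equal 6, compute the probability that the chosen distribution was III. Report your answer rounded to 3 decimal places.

Likelihoods P(X=6 | ·): I: 0.250823; II: 0; III: 0.111111.
Posterior ∝ prior × likelihood. Numerator for III: 0.333333·0.111111 = 0.037037.
Normalizing constant: 0.333333·0.250823 + 0.333333·0 + 0.333333·0.111111 = 0.120645.
P(III | observation) = 0.037037 / 0.120645 = 0.306993.

0.307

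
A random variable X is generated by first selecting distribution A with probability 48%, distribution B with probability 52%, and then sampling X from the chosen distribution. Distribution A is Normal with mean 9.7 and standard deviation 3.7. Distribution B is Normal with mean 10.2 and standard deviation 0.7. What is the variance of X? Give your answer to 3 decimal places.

6.888

Per component, A: μ=9.7, E[X²]=107.78; B: μ=10.2, E[X²]=104.53.
E[X] = 0.48·9.7 + 0.52·10.2 = 9.96.
E[X²] = 0.48·107.78 + 0.52·104.53 = 106.09.
Var(X) = E[X²] − (E[X])² = 106.09 − 99.2016 = 6.8884.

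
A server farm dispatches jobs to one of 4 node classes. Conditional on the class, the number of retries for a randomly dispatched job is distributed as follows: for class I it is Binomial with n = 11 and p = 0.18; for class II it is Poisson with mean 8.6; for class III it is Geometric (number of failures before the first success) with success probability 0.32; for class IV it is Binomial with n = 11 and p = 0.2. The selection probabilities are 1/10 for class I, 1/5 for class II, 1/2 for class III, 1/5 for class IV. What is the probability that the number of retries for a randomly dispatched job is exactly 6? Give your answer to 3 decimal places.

Conditional on each class, P(X = 6): I: 0.00582568; II: 0.103449; III: 0.0316376; IV: 0.00968884.
By total probability, P(X = 6) = 0.1·0.00582568 + 0.2·0.103449 + 0.5·0.0316376 + 0.2·0.00968884 = 0.0390289.

0.039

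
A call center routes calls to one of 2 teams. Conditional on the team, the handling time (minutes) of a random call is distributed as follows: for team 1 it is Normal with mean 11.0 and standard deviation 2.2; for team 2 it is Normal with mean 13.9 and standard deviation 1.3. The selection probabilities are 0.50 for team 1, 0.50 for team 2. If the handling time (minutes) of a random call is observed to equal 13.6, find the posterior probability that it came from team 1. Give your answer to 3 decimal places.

0.232

Likelihoods f(13.6 | ·): 1: 0.0901985; 2: 0.298815.
Posterior ∝ prior × likelihood. Numerator for 1: 0.5·0.0901985 = 0.0450992.
Normalizing constant: 0.5·0.0901985 + 0.5·0.298815 = 0.194507.
P(1 | observation) = 0.0450992 / 0.194507 = 0.231865.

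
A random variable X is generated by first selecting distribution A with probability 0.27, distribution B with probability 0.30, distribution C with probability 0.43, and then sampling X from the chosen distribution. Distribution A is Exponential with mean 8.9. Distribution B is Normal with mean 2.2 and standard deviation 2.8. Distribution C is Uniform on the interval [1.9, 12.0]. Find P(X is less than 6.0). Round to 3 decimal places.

Conditional on each component, P(X < 6.0): A: 0.490414; B: 0.912632; C: 0.405941.
By total probability, P(X < 6.0) = 0.27·0.490414 + 0.3·0.912632 + 0.43·0.405941 = 0.580756.

0.581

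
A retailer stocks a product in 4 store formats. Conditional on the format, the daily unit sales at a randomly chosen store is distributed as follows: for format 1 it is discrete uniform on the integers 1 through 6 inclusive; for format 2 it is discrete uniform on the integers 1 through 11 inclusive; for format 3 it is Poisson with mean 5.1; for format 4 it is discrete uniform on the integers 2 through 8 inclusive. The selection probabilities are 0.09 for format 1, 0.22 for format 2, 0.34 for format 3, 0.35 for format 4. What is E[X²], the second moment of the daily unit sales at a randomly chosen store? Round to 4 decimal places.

32.2124

For each component E[X²] = Var + (mean)², giving 1: 15.1667; 2: 46; 3: 31.11; 4: 29.
Overall E[X²] = 0.09·15.1667 + 0.22·46 + 0.34·31.11 + 0.35·29 = 32.2124.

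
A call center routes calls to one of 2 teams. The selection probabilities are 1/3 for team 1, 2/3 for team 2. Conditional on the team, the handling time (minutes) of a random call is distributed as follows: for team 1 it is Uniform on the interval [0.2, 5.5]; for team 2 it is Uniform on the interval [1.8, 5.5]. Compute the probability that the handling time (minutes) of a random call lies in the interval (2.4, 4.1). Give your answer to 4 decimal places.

0.4132

Conditional on each team, P(2.4 < X < 4.1): 1: 0.320755; 2: 0.459459.
By total probability, P(2.4 < X < 4.1) = 0.333333·0.320755 + 0.666667·0.459459 = 0.413225.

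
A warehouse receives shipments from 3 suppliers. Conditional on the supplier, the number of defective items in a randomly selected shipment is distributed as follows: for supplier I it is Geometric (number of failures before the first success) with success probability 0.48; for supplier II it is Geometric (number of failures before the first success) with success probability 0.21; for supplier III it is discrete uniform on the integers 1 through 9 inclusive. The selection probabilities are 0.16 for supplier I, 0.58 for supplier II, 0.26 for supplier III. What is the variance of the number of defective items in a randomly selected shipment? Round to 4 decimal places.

14.0196

Per component, I: μ=1.08333, E[X²]=3.43056; II: μ=3.7619, E[X²]=32.0658; III: μ=5, E[X²]=31.6667.
E[X] = 0.16·1.08333 + 0.58·3.7619 + 0.26·5 = 3.65524.
E[X²] = 0.16·3.43056 + 0.58·32.0658 + 0.26·31.6667 = 27.3804.
Var(X) = E[X²] − (E[X])² = 27.3804 − 13.3608 = 14.0196.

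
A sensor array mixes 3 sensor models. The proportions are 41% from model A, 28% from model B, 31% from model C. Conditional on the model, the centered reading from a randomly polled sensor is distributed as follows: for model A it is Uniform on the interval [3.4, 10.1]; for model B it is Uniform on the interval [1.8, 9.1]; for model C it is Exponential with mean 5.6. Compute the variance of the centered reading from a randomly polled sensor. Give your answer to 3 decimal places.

12.863

Per component, A: μ=6.75, E[X²]=49.3033; B: μ=5.45, E[X²]=34.1433; C: μ=5.6, E[X²]=62.72.
E[X] = 0.41·6.75 + 0.28·5.45 + 0.31·5.6 = 6.0295.
E[X²] = 0.41·49.3033 + 0.28·34.1433 + 0.31·62.72 = 49.2177.
Var(X) = E[X²] − (E[X])² = 49.2177 − 36.3549 = 12.8628.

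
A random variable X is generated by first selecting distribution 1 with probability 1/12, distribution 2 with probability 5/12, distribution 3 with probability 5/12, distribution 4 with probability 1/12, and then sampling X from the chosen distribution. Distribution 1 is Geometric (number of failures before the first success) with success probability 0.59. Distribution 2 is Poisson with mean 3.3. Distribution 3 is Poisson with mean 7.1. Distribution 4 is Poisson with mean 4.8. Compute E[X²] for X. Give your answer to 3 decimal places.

32.333

For each component E[X²] = Var + (mean)², giving 1: 1.66073; 2: 14.19; 3: 57.51; 4: 27.84.
Overall E[X²] = 0.0833333·1.66073 + 0.416667·14.19 + 0.416667·57.51 + 0.0833333·27.84 = 32.3334.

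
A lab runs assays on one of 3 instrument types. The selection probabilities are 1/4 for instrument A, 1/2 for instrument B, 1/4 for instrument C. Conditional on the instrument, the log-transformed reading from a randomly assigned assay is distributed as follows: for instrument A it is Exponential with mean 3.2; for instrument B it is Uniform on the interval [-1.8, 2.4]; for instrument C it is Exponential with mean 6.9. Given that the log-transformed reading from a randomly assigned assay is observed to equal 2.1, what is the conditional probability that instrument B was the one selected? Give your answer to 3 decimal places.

Likelihoods f(2.1 | ·): A: 0.162123; B: 0.238095; C: 0.106899.
Posterior ∝ prior × likelihood. Numerator for B: 0.5·0.238095 = 0.119048.
Normalizing constant: 0.25·0.162123 + 0.5·0.238095 + 0.25·0.106899 = 0.186303.
P(B | observation) = 0.119048 / 0.186303 = 0.639.

0.639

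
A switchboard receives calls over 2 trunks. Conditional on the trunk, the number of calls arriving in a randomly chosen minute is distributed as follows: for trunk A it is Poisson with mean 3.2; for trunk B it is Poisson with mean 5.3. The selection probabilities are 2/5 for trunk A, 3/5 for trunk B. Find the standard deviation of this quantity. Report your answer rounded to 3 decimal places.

Per component, A: μ=3.2, E[X²]=13.44; B: μ=5.3, E[X²]=33.39.
E[X] = 0.4·3.2 + 0.6·5.3 = 4.46.
E[X²] = 0.4·13.44 + 0.6·33.39 = 25.41.
Var(X) = E[X²] − (E[X])² = 25.41 − 19.8916 = 5.5184.
SD(X) = √5.5184 = 2.34913.

2.349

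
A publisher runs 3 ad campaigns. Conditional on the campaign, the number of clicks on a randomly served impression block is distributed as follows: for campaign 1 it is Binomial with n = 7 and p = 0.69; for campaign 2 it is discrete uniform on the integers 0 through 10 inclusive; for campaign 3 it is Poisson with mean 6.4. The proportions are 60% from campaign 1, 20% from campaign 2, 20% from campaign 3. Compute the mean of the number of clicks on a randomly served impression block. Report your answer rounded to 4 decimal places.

Component means — 1: 4.83; 2: 5; 3: 6.4.
E[X] = 0.6·4.83 + 0.2·5 + 0.2·6.4 = 5.178.

5.1780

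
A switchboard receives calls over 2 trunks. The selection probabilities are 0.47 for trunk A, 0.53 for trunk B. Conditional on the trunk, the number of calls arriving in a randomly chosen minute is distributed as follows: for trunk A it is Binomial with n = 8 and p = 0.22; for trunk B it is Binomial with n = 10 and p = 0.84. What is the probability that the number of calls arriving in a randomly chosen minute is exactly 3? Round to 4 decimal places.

Conditional on each trunk, P(X = 3): A: 0.172159; B: 0.000190923.
By total probability, P(X = 3) = 0.47·0.172159 + 0.53·0.000190923 = 0.0810158.

0.0810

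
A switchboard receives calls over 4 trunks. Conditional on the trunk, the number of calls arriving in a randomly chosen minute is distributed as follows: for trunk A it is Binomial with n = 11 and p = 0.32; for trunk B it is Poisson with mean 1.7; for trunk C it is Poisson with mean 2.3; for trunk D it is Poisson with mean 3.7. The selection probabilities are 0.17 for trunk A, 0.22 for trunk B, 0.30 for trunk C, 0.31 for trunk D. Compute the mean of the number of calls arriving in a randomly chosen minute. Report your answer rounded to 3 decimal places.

Component means — A: 3.52; B: 1.7; C: 2.3; D: 3.7.
E[X] = 0.17·3.52 + 0.22·1.7 + 0.3·2.3 + 0.31·3.7 = 2.8094.

2.809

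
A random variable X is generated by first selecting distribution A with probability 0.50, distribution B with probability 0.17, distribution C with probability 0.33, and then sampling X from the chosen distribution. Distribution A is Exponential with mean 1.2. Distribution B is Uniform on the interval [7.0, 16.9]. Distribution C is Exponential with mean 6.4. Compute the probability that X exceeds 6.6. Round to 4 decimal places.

Conditional on each component, P(X > 6.6): A: 0.00408677; B: 1; C: 0.356561.
By total probability, P(X > 6.6) = 0.5·0.00408677 + 0.17·1 + 0.33·0.356561 = 0.289709.

0.2897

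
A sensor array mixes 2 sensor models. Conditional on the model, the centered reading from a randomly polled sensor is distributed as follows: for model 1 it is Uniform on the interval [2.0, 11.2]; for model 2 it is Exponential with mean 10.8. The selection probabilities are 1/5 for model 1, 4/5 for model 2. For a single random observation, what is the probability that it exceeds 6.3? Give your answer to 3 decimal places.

0.553

Conditional on each model, P(X > 6.3): 1: 0.532609; 2: 0.558035.
By total probability, P(X > 6.3) = 0.2·0.532609 + 0.8·0.558035 = 0.55295.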